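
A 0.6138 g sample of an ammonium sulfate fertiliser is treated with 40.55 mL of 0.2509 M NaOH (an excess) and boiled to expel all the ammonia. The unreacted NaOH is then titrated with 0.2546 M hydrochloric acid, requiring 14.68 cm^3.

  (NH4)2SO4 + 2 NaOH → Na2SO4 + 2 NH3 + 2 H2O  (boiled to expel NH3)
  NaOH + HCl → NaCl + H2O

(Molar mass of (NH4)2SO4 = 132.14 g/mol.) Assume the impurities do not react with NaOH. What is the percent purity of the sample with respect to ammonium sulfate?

69.28 %

n(NaOH) added = 0.04055 × 0.2509 = 0.01017 mol
n(HCl) used in back-titration = 0.01468 × 0.2546 = 3.738 × 10^-3 mol
n(NaOH) left over = 3.738 × 10^-3 mol (1:1 ratio)
n(NaOH) consumed by analyte = 0.01017 − 3.738 × 10^-3 = 6.436 × 10^-3 mol
From the 1:2 ratio, n((NH4)2SO4) = 1/2 × 6.436 × 10^-3 = 3.218 × 10^-3 mol
mass of (NH4)2SO4 = 3.218 × 10^-3 × 132.14 = 0.4253 g
% (NH4)2SO4 = 0.4253 / 0.6138 × 100 = 69.28 %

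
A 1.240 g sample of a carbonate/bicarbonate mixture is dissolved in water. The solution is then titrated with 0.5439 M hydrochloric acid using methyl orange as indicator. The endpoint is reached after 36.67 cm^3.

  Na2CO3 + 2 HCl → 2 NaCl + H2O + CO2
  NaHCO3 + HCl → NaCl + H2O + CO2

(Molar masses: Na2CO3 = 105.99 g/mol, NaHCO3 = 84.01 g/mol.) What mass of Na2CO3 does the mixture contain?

n(HCl) = 0.03667 × 0.5439 = 0.01994 mol
Let x = n(Na2CO3), y = n(NaHCO3).
Titrant: 2x + 1y = 0.01994;  mass: 105.99x + 84.01y = 1.240
Solving, x = 7.022 × 10^-3 mol, y = 5.901 × 10^-3 mol
mass of Na2CO3 = 7.022 × 10^-3 × 105.99 = 0.7442 g

0.7442 g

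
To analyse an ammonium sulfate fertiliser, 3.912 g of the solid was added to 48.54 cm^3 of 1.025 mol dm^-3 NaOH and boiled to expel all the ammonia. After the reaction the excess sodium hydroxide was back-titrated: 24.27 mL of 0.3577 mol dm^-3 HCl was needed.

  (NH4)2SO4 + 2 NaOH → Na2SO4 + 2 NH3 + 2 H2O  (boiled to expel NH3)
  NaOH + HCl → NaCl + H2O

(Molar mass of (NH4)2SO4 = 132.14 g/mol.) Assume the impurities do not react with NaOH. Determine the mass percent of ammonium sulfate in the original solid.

69.37 %

n(NaOH) added = 0.04854 × 1.025 = 0.04975 mol
n(HCl) used in back-titration = 0.02427 × 0.3577 = 8.681 × 10^-3 mol
n(NaOH) left over = 8.681 × 10^-3 mol (1:1 ratio)
n(NaOH) consumed by analyte = 0.04975 − 8.681 × 10^-3 = 0.04107 mol
From the 1:2 ratio, n((NH4)2SO4) = 1/2 × 0.04107 = 0.02054 mol
mass of (NH4)2SO4 = 0.02054 × 132.14 = 2.714 g
% (NH4)2SO4 = 2.714 / 3.912 × 100 = 69.37 %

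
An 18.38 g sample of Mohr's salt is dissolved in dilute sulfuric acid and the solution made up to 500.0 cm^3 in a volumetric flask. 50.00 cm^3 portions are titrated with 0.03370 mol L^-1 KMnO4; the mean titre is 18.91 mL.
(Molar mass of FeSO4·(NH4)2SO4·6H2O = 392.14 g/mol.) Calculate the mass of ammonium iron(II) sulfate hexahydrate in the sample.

12.49 g

MnO4^- + 5 Fe^2+ + 8 H^+ → Mn^2+ + 5 Fe^3+ + 4 H2O
n(KMnO4) per titration = 0.01891 × 0.03370 = 6.373 × 10^-4 mol
From the 5:1 ratio, n(FeSO4·(NH4)2SO4·6H2O) in each aliquot = 5/1 × 6.373 × 10^-4 = 3.186 × 10^-3 mol
n(FeSO4·(NH4)2SO4·6H2O) in the whole flask = 3.186 × 10^-3 × 500.0/50.00 = 0.03186 mol
mass of FeSO4·(NH4)2SO4·6H2O = 0.03186 × 392.14 = 12.49 g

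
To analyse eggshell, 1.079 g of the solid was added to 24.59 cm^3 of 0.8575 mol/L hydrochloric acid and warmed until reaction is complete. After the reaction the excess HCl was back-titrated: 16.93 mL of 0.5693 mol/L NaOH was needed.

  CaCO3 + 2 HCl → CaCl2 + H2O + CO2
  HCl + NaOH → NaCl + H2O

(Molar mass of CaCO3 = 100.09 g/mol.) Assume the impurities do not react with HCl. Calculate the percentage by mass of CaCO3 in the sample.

53.10 %

n(HCl) added = 0.02459 × 0.8575 = 0.02109 mol
n(NaOH) used in back-titration = 0.01693 × 0.5693 = 9.638 × 10^-3 mol
n(HCl) left over = 9.638 × 10^-3 mol (1:1 ratio)
n(HCl) consumed by analyte = 0.02109 − 9.638 × 10^-3 = 0.01145 mol
From the 1:2 ratio, n(CaCO3) = 1/2 × 0.01145 = 5.724 × 10^-3 mol
mass of CaCO3 = 5.724 × 10^-3 × 100.09 = 0.5729 g
% CaCO3 = 0.5729 / 1.079 × 100 = 53.10 %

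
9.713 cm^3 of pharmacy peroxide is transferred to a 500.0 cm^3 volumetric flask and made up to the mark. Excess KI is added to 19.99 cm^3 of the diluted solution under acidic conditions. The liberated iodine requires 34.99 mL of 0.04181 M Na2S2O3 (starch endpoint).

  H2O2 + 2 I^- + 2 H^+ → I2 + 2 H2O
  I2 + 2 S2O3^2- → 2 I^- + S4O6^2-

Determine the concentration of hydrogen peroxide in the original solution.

1.884 M

n(S2O3^2-) = 0.03499 × 0.04181 = 1.463 × 10^-3 mol
n(I2) = n(S2O3^2-)/2 = 7.315 × 10^-4 mol
n(H2O2) in the aliquot = 7.315 × 10^-4 mol (1:1 ratio)
[H2O2]_dilute = 7.315 × 10^-4 / 0.01999 = 0.03659 mol/L
[H2O2]_original = 0.03659 × 500.0/9.713 = 1.884 mol/L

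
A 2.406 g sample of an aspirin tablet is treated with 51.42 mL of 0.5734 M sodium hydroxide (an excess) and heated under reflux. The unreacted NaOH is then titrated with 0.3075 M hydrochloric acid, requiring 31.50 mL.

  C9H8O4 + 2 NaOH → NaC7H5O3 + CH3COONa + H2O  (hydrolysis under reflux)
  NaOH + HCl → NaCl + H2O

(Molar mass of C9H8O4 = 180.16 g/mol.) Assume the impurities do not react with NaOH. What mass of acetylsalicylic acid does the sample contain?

1.783 g

n(NaOH) added = 0.05142 × 0.5734 = 0.02948 mol
n(HCl) used in back-titration = 0.03150 × 0.3075 = 9.686 × 10^-3 mol
n(NaOH) left over = 9.686 × 10^-3 mol (1:1 ratio)
n(NaOH) consumed by analyte = 0.02948 − 9.686 × 10^-3 = 0.01980 mol
From the 1:2 ratio, n(C9H8O4) = 1/2 × 0.01980 = 9.899 × 10^-3 mol
mass of C9H8O4 = 9.899 × 10^-3 × 180.16 = 1.783 g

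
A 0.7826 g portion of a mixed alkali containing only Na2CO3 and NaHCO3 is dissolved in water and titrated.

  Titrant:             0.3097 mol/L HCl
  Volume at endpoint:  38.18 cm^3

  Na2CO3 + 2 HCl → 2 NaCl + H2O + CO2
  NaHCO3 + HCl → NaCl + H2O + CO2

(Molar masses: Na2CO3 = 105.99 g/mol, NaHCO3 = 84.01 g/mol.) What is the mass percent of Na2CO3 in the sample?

n(HCl) = 0.03818 × 0.3097 = 0.01182 mol
Let x = n(Na2CO3), y = n(NaHCO3).
Titrant: 2x + 1y = 0.01182;  mass: 105.99x + 84.01y = 0.7826
Solving, x = 3.398 × 10^-3 mol, y = 5.029 × 10^-3 mol
mass of Na2CO3 = 3.398 × 10^-3 × 105.99 = 0.3601 g
% Na2CO3 = 0.3601 / 0.7826 × 100 = 46.02 %

46.02 %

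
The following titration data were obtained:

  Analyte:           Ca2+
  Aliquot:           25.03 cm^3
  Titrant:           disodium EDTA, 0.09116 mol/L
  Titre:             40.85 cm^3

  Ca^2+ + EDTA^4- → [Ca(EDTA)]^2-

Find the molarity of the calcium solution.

0.1488 mol/L

n(EDTA) = 0.04085 L × 0.09116 mol/L = 3.724 × 10^-3 mol
n(Ca2+) = 3.724 × 10^-3 mol (1:1 mole ratio)
[Ca2+] = 3.724 × 10^-3 mol / 0.02503 L = 0.1488 mol/L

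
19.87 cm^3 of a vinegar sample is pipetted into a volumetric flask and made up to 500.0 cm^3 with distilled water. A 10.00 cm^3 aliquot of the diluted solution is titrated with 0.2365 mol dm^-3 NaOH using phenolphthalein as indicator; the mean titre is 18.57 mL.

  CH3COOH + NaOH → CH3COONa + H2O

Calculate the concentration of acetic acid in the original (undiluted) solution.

n(NaOH) = 0.01857 × 0.2365 = 4.392 × 10^-3 mol
n(CH3COOH) in the aliquot = 4.392 × 10^-3 mol (1:1 ratio)
[CH3COOH]_dilute = 4.392 × 10^-3 / 0.01000 = 0.4392 mol/L
Dilution factor = 500.0 / 19.87 = 25.16
[CH3COOH]_stock = 0.4392 × 25.16 = 11.05 mol/L

11.05 mol/L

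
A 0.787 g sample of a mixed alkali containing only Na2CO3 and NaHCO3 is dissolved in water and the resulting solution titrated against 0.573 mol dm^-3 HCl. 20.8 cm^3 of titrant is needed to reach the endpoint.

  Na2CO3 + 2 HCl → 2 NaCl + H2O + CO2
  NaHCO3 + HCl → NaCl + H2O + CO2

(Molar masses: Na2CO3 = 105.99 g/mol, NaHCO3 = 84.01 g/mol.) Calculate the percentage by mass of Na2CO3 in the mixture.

46.5 %

n(HCl) = 0.0208 × 0.573 = 0.0119 mol
Let x = n(Na2CO3), y = n(NaHCO3).
Titrant: 2x + 1y = 0.0119;  mass: 105.99x + 84.01y = 0.787
Solving, x = 3.45 × 10^-3 mol, y = 5.01 × 10^-3 mol
mass of Na2CO3 = 3.45 × 10^-3 × 105.99 = 0.366 g
% Na2CO3 = 0.366 / 0.787 × 100 = 46.5 %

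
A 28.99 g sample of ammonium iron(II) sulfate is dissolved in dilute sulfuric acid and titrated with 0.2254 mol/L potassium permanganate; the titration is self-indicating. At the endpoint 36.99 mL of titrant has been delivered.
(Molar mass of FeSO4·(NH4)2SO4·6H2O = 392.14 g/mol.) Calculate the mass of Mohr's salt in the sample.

MnO4^- + 5 Fe^2+ + 8 H^+ → Mn^2+ + 5 Fe^3+ + 4 H2O
n(KMnO4) = 0.03699 L × 0.2254 mol/L = 8.338 × 10^-3 mol
From the 5:1 ratio, n(FeSO4·(NH4)2SO4·6H2O) = 5/1 × 8.338 × 10^-3 = 0.04169 mol
mass of FeSO4·(NH4)2SO4·6H2O = 0.04169 × 392.14 g/mol = 16.35 g

16.35 g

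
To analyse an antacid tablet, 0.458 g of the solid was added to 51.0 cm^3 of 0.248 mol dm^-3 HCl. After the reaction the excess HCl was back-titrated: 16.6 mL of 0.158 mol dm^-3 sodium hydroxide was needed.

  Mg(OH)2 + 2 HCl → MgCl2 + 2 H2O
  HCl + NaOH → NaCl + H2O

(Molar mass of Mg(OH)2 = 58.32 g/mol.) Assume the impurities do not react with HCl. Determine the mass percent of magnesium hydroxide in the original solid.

n(HCl) added = 0.0510 × 0.248 = 0.0126 mol
n(NaOH) used in back-titration = 0.0166 × 0.158 = 2.62 × 10^-3 mol
n(HCl) left over = 2.62 × 10^-3 mol (1:1 ratio)
n(HCl) consumed by analyte = 0.0126 − 2.62 × 10^-3 = 0.0100 mol
From the 1:2 ratio, n(Mg(OH)2) = 1/2 × 0.0100 = 5.01 × 10^-3 mol
mass of Mg(OH)2 = 5.01 × 10^-3 × 58.32 = 0.292 g
% Mg(OH)2 = 0.292 / 0.458 × 100 = 63.8 %

63.8 %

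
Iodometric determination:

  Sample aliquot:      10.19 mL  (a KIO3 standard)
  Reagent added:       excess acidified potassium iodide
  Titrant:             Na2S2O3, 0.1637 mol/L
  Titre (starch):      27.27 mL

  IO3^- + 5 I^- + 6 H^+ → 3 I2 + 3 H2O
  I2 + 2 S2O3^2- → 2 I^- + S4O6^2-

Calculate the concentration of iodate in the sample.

0.07301 mol/L

n(S2O3^2-) = 0.02727 × 0.1637 = 4.464 × 10^-3 mol
n(I2) = n(S2O3^2-)/2 = 2.232 × 10^-3 mol
From the 1:3 ratio, n(IO3^-) in the aliquot = 1/3 × 2.232 × 10^-3 = 7.440 × 10^-4 mol
[IO3^-] = 7.440 × 10^-4 / 0.01019 = 0.07301 mol/L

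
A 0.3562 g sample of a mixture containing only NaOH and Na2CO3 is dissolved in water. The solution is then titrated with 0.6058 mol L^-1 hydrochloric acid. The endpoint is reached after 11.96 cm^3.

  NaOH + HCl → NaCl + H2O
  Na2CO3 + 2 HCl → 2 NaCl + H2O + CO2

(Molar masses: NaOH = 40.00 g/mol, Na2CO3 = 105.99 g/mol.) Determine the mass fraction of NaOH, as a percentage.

24.00 %

n(HCl) = 0.01196 × 0.6058 = 7.245 × 10^-3 mol
Let x = n(NaOH), y = n(Na2CO3).
Titrant: 1x + 2y = 7.245 × 10^-3;  mass: 40.00x + 105.99y = 0.3562
Solving, x = 2.137 × 10^-3 mol, y = 2.554 × 10^-3 mol
mass of NaOH = 2.137 × 10^-3 × 40.00 = 0.08547 g
% NaOH = 0.08547 / 0.3562 × 100 = 24.00 %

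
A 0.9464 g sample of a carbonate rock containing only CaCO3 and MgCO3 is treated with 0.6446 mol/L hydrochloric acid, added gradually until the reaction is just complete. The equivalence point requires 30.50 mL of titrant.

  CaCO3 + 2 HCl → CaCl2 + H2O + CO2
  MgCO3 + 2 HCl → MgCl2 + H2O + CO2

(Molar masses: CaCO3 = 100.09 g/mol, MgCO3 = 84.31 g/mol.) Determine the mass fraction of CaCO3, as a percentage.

78.83 %

n(HCl) = 0.03050 × 0.6446 = 0.01966 mol
Let x = n(CaCO3), y = n(MgCO3).
Titrant: 2x + 2y = 0.01966;  mass: 100.09x + 84.31y = 0.9464
Solving, x = 7.454 × 10^-3 mol, y = 2.376 × 10^-3 mol
mass of CaCO3 = 7.454 × 10^-3 × 100.09 = 0.7460 g
% CaCO3 = 0.7460 / 0.9464 × 100 = 78.83 %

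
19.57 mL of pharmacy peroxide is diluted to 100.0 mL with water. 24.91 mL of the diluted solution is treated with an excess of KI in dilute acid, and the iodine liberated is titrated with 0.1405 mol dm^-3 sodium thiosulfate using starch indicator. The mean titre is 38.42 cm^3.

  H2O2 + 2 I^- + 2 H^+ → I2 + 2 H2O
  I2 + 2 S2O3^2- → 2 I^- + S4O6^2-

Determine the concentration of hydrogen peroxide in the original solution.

n(S2O3^2-) = 0.03842 × 0.1405 = 5.398 × 10^-3 mol
n(I2) = n(S2O3^2-)/2 = 2.699 × 10^-3 mol
n(H2O2) in the aliquot = 2.699 × 10^-3 mol (1:1 ratio)
[H2O2]_dilute = 2.699 × 10^-3 / 0.02491 = 0.1084 mol/L
[H2O2]_original = 0.1084 × 100.0/19.57 = 0.5537 mol/L

0.5537 mol/L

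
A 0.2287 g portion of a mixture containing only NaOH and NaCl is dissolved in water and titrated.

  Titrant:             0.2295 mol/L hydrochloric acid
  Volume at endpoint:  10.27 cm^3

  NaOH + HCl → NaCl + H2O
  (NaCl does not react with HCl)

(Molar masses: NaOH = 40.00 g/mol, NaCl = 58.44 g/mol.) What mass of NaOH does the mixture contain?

n(HCl) = 0.01027 × 0.2295 = 2.357 × 10^-3 mol
Let x = n(NaOH), y = n(NaCl).
Titrant: 1x = 2.357 × 10^-3;  mass: 40.00x + 58.44y = 0.2287
Solving, x = 2.357 × 10^-3 mol, y = 2.300 × 10^-3 mol
mass of NaOH = 2.357 × 10^-3 × 40.00 = 0.09428 g

0.09428 g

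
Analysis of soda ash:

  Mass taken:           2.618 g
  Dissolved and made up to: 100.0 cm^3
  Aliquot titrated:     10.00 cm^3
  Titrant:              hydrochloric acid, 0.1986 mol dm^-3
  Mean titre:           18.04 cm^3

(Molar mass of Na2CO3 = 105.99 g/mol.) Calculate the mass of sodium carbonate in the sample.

Na2CO3 + 2 HCl → 2 NaCl + H2O + CO2
n(HCl) per titration = 0.01804 × 0.1986 = 3.583 × 10^-3 mol
From the 1:2 ratio, n(Na2CO3) in each aliquot = 1/2 × 3.583 × 10^-3 = 1.791 × 10^-3 mol
n(Na2CO3) in the whole flask = 1.791 × 10^-3 × 100.0/10.00 = 0.01791 mol
mass of Na2CO3 = 0.01791 × 105.99 = 1.899 g

1.899 g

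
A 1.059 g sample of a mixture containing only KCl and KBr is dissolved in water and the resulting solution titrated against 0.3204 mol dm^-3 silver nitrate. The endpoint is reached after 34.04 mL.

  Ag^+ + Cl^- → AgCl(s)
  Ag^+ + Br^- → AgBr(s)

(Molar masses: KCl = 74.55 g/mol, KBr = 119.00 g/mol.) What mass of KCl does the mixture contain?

n(AgNO3) = 0.03404 × 0.3204 = 0.01091 mol
Let x = n(KCl), y = n(KBr).
Titrant: 1x + 1y = 0.01091;  mass: 74.55x + 119.00y = 1.059
Solving, x = 5.374 × 10^-3 mol, y = 5.533 × 10^-3 mol
mass of KCl = 5.374 × 10^-3 × 74.55 = 0.4006 g

0.4006 g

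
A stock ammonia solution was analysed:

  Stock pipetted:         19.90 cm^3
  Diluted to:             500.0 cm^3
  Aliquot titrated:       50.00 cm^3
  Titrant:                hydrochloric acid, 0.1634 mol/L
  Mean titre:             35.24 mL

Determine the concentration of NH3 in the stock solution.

NH3 + HCl → NH4Cl
n(HCl) = 0.03524 × 0.1634 = 5.758 × 10^-3 mol
n(NH3) in the aliquot = 5.758 × 10^-3 mol (1:1 ratio)
[NH3]_dilute = 5.758 × 10^-3 / 0.05000 = 0.1152 mol/L
Dilution factor = 500.0 / 19.90 = 25.13
[NH3]_stock = 0.1152 × 25.13 = 2.894 mol/L

2.894 mol/L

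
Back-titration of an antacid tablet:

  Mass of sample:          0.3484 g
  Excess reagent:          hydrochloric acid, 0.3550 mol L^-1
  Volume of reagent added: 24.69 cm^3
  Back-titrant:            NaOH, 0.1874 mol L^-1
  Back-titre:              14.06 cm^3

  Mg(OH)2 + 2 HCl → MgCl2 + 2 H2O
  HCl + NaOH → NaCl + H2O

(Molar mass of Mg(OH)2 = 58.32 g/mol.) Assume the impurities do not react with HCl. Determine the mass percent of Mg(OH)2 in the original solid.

n(HCl) added = 0.02469 × 0.3550 = 8.765 × 10^-3 mol
n(NaOH) used in back-titration = 0.01406 × 0.1874 = 2.635 × 10^-3 mol
n(HCl) left over = 2.635 × 10^-3 mol (1:1 ratio)
n(HCl) consumed by analyte = 8.765 × 10^-3 − 2.635 × 10^-3 = 6.130 × 10^-3 mol
From the 1:2 ratio, n(Mg(OH)2) = 1/2 × 6.130 × 10^-3 = 3.065 × 10^-3 mol
mass of Mg(OH)2 = 3.065 × 10^-3 × 58.32 = 0.1788 g
% Mg(OH)2 = 0.1788 / 0.3484 × 100 = 51.31 %

51.31 %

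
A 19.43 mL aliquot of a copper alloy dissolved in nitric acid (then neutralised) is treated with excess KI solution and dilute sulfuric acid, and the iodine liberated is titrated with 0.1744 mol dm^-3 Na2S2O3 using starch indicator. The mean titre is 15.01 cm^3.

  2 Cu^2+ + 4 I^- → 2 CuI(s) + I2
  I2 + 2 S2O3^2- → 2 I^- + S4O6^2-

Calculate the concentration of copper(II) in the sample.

0.1347 mol/L

n(S2O3^2-) = 0.01501 × 0.1744 = 2.618 × 10^-3 mol
n(I2) = n(S2O3^2-)/2 = 1.309 × 10^-3 mol
From the 2:1 ratio, n(Cu2+) in the aliquot = 2/1 × 1.309 × 10^-3 = 2.618 × 10^-3 mol
[Cu2+] = 2.618 × 10^-3 / 0.01943 = 0.1347 mol/L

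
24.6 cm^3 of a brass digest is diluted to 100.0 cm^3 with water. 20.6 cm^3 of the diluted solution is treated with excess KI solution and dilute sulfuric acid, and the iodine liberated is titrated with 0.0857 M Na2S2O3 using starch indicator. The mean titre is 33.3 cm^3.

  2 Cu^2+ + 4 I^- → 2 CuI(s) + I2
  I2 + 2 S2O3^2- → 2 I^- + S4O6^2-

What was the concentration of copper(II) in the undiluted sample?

n(S2O3^2-) = 0.0333 × 0.0857 = 2.85 × 10^-3 mol
n(I2) = n(S2O3^2-)/2 = 1.43 × 10^-3 mol
From the 2:1 ratio, n(Cu2+) in the aliquot = 2/1 × 1.43 × 10^-3 = 2.85 × 10^-3 mol
[Cu2+]_dilute = 2.85 × 10^-3 / 0.0206 = 0.139 mol/L
[Cu2+]_original = 0.139 × 100.0/24.6 = 0.563 mol/L

0.563 M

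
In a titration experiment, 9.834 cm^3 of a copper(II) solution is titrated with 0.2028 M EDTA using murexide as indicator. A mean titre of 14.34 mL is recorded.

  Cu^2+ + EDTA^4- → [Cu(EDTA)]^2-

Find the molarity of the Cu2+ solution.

0.2957 M

n(EDTA) = 0.01434 L × 0.2028 mol/L = 2.908 × 10^-3 mol
n(Cu2+) = 2.908 × 10^-3 mol (1:1 mole ratio)
[Cu2+] = 2.908 × 10^-3 mol / 0.009834 L = 0.2957 mol/L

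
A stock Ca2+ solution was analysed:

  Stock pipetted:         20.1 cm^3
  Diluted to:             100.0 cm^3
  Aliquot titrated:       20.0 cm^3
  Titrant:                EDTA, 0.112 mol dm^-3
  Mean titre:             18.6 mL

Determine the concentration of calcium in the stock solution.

0.518 mol/L

Ca^2+ + EDTA^4- → [Ca(EDTA)]^2-
n(EDTA) = 0.0186 × 0.112 = 2.08 × 10^-3 mol
n(Ca2+) in the aliquot = 2.08 × 10^-3 mol (1:1 ratio)
[Ca2+]_dilute = 2.08 × 10^-3 / 0.0200 = 0.104 mol/L
Dilution factor = 100.0 / 20.1 = 4.975
[Ca2+]_stock = 0.104 × 4.975 = 0.518 mol/L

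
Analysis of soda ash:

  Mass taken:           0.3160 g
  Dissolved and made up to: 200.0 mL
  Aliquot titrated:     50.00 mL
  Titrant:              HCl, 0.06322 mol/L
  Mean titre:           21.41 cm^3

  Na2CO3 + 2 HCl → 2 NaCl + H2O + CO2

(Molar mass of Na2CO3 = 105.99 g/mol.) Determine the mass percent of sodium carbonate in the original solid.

90.80 %

n(HCl) per titration = 0.02141 × 0.06322 = 1.354 × 10^-3 mol
From the 1:2 ratio, n(Na2CO3) in each aliquot = 1/2 × 1.354 × 10^-3 = 6.768 × 10^-4 mol
n(Na2CO3) in the whole flask = 6.768 × 10^-4 × 200.0/50.00 = 2.707 × 10^-3 mol
mass of Na2CO3 = 2.707 × 10^-3 × 105.99 = 0.2869 g
% Na2CO3 = 0.2869 / 0.3160 × 100 = 90.80 %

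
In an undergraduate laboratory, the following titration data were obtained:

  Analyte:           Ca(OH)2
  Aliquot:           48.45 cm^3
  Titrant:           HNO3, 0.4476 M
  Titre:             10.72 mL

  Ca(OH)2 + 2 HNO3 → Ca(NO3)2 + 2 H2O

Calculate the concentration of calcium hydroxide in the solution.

n(HNO3) = 0.01072 L × 0.4476 mol/L = 4.798 × 10^-3 mol
From the 1:2 mole ratio, n(Ca(OH)2) = 1/2 × 4.798 × 10^-3 = 2.399 × 10^-3 mol
[Ca(OH)2] = 2.399 × 10^-3 mol / 0.04845 L = 0.04952 mol/L

0.04952 M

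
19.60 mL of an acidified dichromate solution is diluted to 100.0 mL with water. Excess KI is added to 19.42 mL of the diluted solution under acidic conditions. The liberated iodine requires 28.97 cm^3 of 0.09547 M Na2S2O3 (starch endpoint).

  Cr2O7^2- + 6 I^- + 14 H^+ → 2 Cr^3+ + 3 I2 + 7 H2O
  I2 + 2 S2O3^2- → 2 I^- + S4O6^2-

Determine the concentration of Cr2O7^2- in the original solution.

0.1211 M

n(S2O3^2-) = 0.02897 × 0.09547 = 2.766 × 10^-3 mol
n(I2) = n(S2O3^2-)/2 = 1.383 × 10^-3 mol
From the 1:3 ratio, n(Cr2O7^2-) in the aliquot = 1/3 × 1.383 × 10^-3 = 4.610 × 10^-4 mol
[Cr2O7^2-]_dilute = 4.610 × 10^-4 / 0.01942 = 0.02374 mol/L
[Cr2O7^2-]_original = 0.02374 × 100.0/19.60 = 0.1211 mol/L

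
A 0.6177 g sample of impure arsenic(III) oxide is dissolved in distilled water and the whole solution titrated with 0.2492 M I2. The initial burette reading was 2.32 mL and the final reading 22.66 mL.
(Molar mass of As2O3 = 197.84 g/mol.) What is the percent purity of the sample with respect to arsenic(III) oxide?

As2O3 + 2 I2 + 2 H2O → As2O5 + 4 HI
n(I2) = 0.02034 L × 0.2492 mol/L = 5.069 × 10^-3 mol
From the 1:2 ratio, n(As2O3) = 1/2 × 5.069 × 10^-3 = 2.534 × 10^-3 mol
mass of As2O3 = 2.534 × 10^-3 × 197.84 g/mol = 0.5014 g
% As2O3 = 0.5014 / 0.6177 × 100 = 81.17 %

81.17 %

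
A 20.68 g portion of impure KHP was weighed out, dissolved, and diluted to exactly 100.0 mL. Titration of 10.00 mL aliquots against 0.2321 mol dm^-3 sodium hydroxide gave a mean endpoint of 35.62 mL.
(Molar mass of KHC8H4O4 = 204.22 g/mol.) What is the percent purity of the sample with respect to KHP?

KHC8H4O4 + NaOH → KNaC8H4O4 + H2O
n(NaOH) per titration = 0.03562 × 0.2321 = 8.267 × 10^-3 mol
n(KHC8H4O4) in each aliquot = 8.267 × 10^-3 mol (1:1 ratio)
n(KHC8H4O4) in the whole flask = 8.267 × 10^-3 × 100.0/10.00 = 0.08267 mol
mass of KHC8H4O4 = 0.08267 × 204.22 = 16.88 g
% KHC8H4O4 = 16.88 / 20.68 × 100 = 81.64 %

81.64 %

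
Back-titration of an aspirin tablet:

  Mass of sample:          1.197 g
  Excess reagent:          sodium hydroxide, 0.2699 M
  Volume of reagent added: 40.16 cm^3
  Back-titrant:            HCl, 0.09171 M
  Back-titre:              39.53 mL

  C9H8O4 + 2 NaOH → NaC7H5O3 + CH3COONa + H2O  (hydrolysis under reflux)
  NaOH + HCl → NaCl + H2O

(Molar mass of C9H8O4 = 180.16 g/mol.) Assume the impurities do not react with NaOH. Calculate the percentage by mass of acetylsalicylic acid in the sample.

54.29 %

n(NaOH) added = 0.04016 × 0.2699 = 0.01084 mol
n(HCl) used in back-titration = 0.03953 × 0.09171 = 3.625 × 10^-3 mol
n(NaOH) left over = 3.625 × 10^-3 mol (1:1 ratio)
n(NaOH) consumed by analyte = 0.01084 − 3.625 × 10^-3 = 7.214 × 10^-3 mol
From the 1:2 ratio, n(C9H8O4) = 1/2 × 7.214 × 10^-3 = 3.607 × 10^-3 mol
mass of C9H8O4 = 3.607 × 10^-3 × 180.16 = 0.6498 g
% C9H8O4 = 0.6498 / 1.197 × 100 = 54.29 %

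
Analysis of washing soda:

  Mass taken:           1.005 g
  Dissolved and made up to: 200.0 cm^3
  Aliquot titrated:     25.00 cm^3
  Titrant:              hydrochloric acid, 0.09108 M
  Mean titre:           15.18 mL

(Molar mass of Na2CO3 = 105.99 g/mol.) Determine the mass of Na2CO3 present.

Na2CO3 + 2 HCl → 2 NaCl + H2O + CO2
n(HCl) per titration = 0.01518 × 0.09108 = 1.383 × 10^-3 mol
From the 1:2 ratio, n(Na2CO3) in each aliquot = 1/2 × 1.383 × 10^-3 = 6.913 × 10^-4 mol
n(Na2CO3) in the whole flask = 6.913 × 10^-4 × 200.0/25.00 = 5.530 × 10^-3 mol
mass of Na2CO3 = 5.530 × 10^-3 × 105.99 = 0.5862 g

0.5862 g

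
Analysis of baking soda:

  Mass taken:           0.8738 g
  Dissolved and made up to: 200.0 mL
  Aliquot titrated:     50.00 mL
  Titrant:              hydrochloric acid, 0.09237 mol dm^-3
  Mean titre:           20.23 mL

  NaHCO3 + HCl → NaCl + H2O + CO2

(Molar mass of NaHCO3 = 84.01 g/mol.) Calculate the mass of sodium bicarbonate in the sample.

0.6279 g

n(HCl) per titration = 0.02023 × 0.09237 = 1.869 × 10^-3 mol
n(NaHCO3) in each aliquot = 1.869 × 10^-3 mol (1:1 ratio)
n(NaHCO3) in the whole flask = 1.869 × 10^-3 × 200.0/50.00 = 7.475 × 10^-3 mol
mass of NaHCO3 = 7.475 × 10^-3 × 84.01 = 0.6279 g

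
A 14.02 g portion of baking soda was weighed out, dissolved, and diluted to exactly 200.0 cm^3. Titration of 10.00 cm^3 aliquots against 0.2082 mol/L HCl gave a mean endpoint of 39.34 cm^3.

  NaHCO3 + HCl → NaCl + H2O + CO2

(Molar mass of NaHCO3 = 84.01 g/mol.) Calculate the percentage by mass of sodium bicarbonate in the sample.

98.16 %

n(HCl) per titration = 0.03934 × 0.2082 = 8.191 × 10^-3 mol
n(NaHCO3) in each aliquot = 8.191 × 10^-3 mol (1:1 ratio)
n(NaHCO3) in the whole flask = 8.191 × 10^-3 × 200.0/10.00 = 0.1638 mol
mass of NaHCO3 = 0.1638 × 84.01 = 13.76 g
% NaHCO3 = 13.76 / 14.02 × 100 = 98.16 %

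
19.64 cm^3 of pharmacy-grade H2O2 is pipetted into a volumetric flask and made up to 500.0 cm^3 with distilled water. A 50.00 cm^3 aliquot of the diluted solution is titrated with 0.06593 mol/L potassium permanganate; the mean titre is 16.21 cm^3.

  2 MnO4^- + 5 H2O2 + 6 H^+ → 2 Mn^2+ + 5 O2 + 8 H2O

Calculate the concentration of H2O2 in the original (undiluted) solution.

1.360 mol/L

n(KMnO4) = 0.01621 × 0.06593 = 1.069 × 10^-3 mol
From the 5:2 ratio, n(H2O2) in the aliquot = 5/2 × 1.069 × 10^-3 = 2.672 × 10^-3 mol
[H2O2]_dilute = 2.672 × 10^-3 / 0.05000 = 0.05344 mol/L
Dilution factor = 500.0 / 19.64 = 25.46
[H2O2]_stock = 0.05344 × 25.46 = 1.360 mol/L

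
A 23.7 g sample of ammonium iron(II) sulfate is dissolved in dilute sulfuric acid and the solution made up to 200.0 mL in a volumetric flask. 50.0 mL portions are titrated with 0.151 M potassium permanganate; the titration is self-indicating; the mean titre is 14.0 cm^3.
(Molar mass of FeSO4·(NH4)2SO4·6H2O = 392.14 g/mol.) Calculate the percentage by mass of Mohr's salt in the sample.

70.0 %

MnO4^- + 5 Fe^2+ + 8 H^+ → Mn^2+ + 5 Fe^3+ + 4 H2O
n(KMnO4) per titration = 0.0140 × 0.151 = 2.11 × 10^-3 mol
From the 5:1 ratio, n(FeSO4·(NH4)2SO4·6H2O) in each aliquot = 5/1 × 2.11 × 10^-3 = 0.0106 mol
n(FeSO4·(NH4)2SO4·6H2O) in the whole flask = 0.0106 × 200.0/50.0 = 0.0423 mol
mass of FeSO4·(NH4)2SO4·6H2O = 0.0423 × 392.14 = 16.6 g
% FeSO4·(NH4)2SO4·6H2O = 16.6 / 23.7 × 100 = 70.0 %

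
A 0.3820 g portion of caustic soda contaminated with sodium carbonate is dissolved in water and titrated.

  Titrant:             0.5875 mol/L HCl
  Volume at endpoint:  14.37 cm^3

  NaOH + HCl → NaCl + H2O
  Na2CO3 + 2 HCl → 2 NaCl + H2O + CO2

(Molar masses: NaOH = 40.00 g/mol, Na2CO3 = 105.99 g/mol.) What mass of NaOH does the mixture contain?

0.2013 g

n(HCl) = 0.01437 × 0.5875 = 8.442 × 10^-3 mol
Let x = n(NaOH), y = n(Na2CO3).
Titrant: 1x + 2y = 8.442 × 10^-3;  mass: 40.00x + 105.99y = 0.3820
Solving, x = 5.033 × 10^-3 mol, y = 1.705 × 10^-3 mol
mass of NaOH = 5.033 × 10^-3 × 40.00 = 0.2013 g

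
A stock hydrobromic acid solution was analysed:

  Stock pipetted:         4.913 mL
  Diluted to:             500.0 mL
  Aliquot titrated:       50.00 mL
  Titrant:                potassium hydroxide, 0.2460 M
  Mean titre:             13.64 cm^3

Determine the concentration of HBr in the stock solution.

6.830 M

HBr + KOH → KBr + H2O
n(KOH) = 0.01364 × 0.2460 = 3.355 × 10^-3 mol
n(HBr) in the aliquot = 3.355 × 10^-3 mol (1:1 ratio)
[HBr]_dilute = 3.355 × 10^-3 / 0.05000 = 0.06711 mol/L
Dilution factor = 500.0 / 4.913 = 101.8
[HBr]_stock = 0.06711 × 101.8 = 6.830 mol/L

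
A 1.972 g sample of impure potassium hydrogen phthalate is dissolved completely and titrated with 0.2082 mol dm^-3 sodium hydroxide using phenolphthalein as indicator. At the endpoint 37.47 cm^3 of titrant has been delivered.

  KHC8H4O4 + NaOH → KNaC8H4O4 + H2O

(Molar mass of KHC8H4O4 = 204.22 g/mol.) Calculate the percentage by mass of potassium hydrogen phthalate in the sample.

80.79 %

n(NaOH) = 0.03747 L × 0.2082 mol/L = 7.801 × 10^-3 mol
n(KHC8H4O4) = 7.801 × 10^-3 mol (1:1 ratio)
mass of KHC8H4O4 = 7.801 × 10^-3 × 204.22 g/mol = 1.593 g
% KHC8H4O4 = 1.593 / 1.972 × 100 = 80.79 %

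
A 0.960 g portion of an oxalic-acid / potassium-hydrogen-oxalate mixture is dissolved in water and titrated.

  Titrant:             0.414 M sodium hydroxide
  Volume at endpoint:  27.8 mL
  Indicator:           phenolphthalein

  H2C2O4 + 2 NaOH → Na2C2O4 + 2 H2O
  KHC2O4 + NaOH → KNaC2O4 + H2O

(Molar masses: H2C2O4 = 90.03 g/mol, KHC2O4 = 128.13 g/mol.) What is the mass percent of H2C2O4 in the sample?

n(NaOH) = 0.0278 × 0.414 = 0.0115 mol
Let x = n(H2C2O4), y = n(KHC2O4).
Titrant: 2x + 1y = 0.0115;  mass: 90.03x + 128.13y = 0.960
Solving, x = 3.10 × 10^-3 mol, y = 5.32 × 10^-3 mol
mass of H2C2O4 = 3.10 × 10^-3 × 90.03 = 0.279 g
% H2C2O4 = 0.279 / 0.960 × 100 = 29.0 %

29.0 %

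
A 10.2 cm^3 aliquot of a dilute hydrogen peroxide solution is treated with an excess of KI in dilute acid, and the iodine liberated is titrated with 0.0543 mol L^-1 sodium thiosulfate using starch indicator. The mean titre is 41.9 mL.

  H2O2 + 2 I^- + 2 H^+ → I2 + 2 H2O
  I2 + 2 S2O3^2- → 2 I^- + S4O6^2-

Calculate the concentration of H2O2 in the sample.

n(S2O3^2-) = 0.0419 × 0.0543 = 2.28 × 10^-3 mol
n(I2) = n(S2O3^2-)/2 = 1.14 × 10^-3 mol
n(H2O2) in the aliquot = 1.14 × 10^-3 mol (1:1 ratio)
[H2O2] = 1.14 × 10^-3 / 0.0102 = 0.112 mol/L

0.112 mol/L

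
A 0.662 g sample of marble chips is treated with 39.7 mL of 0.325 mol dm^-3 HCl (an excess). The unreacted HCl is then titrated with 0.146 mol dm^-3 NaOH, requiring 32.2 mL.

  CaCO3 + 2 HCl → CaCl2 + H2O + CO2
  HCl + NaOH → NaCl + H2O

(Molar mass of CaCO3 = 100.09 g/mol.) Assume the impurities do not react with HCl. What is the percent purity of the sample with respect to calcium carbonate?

62.0 %

n(HCl) added = 0.0397 × 0.325 = 0.0129 mol
n(NaOH) used in back-titration = 0.0322 × 0.146 = 4.70 × 10^-3 mol
n(HCl) left over = 4.70 × 10^-3 mol (1:1 ratio)
n(HCl) consumed by analyte = 0.0129 − 4.70 × 10^-3 = 8.20 × 10^-3 mol
From the 1:2 ratio, n(CaCO3) = 1/2 × 8.20 × 10^-3 = 4.10 × 10^-3 mol
mass of CaCO3 = 4.10 × 10^-3 × 100.09 = 0.410 g
% CaCO3 = 0.410 / 0.662 × 100 = 62.0 %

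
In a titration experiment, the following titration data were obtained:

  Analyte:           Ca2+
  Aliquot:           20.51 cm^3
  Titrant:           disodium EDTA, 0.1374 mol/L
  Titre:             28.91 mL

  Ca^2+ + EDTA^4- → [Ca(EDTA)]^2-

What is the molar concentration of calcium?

0.1937 mol/L

n(EDTA) = 0.02891 L × 0.1374 mol/L = 3.972 × 10^-3 mol
n(Ca2+) = 3.972 × 10^-3 mol (1:1 mole ratio)
[Ca2+] = 3.972 × 10^-3 mol / 0.02051 L = 0.1937 mol/L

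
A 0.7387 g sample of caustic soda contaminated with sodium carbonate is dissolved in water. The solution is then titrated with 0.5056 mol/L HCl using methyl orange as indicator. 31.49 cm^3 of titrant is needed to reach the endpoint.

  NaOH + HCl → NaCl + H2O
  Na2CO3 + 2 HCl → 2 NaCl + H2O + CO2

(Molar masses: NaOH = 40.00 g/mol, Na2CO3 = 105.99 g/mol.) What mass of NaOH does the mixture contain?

0.3234 g

n(HCl) = 0.03149 × 0.5056 = 0.01592 mol
Let x = n(NaOH), y = n(Na2CO3).
Titrant: 1x + 2y = 0.01592;  mass: 40.00x + 105.99y = 0.7387
Solving, x = 8.084 × 10^-3 mol, y = 3.919 × 10^-3 mol
mass of NaOH = 8.084 × 10^-3 × 40.00 = 0.3234 g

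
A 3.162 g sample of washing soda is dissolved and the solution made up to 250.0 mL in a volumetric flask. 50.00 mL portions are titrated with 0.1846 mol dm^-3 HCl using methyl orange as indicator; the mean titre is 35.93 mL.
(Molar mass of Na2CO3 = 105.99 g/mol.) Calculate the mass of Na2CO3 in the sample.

1.757 g

Na2CO3 + 2 HCl → 2 NaCl + H2O + CO2
n(HCl) per titration = 0.03593 × 0.1846 = 6.633 × 10^-3 mol
From the 1:2 ratio, n(Na2CO3) in each aliquot = 1/2 × 6.633 × 10^-3 = 3.316 × 10^-3 mol
n(Na2CO3) in the whole flask = 3.316 × 10^-3 × 250.0/50.00 = 0.01658 mol
mass of Na2CO3 = 0.01658 × 105.99 = 1.757 g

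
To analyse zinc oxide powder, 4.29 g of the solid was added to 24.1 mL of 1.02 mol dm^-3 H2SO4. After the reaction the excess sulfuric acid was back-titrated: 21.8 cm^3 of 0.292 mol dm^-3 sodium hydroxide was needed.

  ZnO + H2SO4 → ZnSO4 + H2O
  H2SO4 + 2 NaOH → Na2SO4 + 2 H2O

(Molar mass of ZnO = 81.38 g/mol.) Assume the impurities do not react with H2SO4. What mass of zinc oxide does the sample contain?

n(H2SO4) added = 0.0241 × 1.02 = 0.0246 mol
n(NaOH) used in back-titration = 0.0218 × 0.292 = 6.37 × 10^-3 mol
From the 1:2 ratio, n(H2SO4) left over = 1/2 × 6.37 × 10^-3 = 3.18 × 10^-3 mol
n(H2SO4) consumed by analyte = 0.0246 − 3.18 × 10^-3 = 0.0214 mol
n(ZnO) = 0.0214 mol (1:1 ratio)
mass of ZnO = 0.0214 × 81.38 = 1.74 g

1.74 g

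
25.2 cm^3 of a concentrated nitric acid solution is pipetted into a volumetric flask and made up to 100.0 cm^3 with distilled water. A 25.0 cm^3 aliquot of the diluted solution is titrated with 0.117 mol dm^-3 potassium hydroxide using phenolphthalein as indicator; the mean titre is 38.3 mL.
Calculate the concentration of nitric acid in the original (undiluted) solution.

HNO3 + KOH → KNO3 + H2O
n(KOH) = 0.0383 × 0.117 = 4.48 × 10^-3 mol
n(HNO3) in the aliquot = 4.48 × 10^-3 mol (1:1 ratio)
[HNO3]_dilute = 4.48 × 10^-3 / 0.0250 = 0.179 mol/L
Dilution factor = 100.0 / 25.2 = 3.968
[HNO3]_stock = 0.179 × 3.968 = 0.711 mol/L

0.711 mol/L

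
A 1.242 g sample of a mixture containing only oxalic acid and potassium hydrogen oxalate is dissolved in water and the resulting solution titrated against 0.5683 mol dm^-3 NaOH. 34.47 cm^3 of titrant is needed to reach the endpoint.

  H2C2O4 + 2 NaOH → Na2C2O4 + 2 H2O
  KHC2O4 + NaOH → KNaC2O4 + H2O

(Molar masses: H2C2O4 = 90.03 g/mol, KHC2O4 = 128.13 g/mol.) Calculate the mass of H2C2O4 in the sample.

n(NaOH) = 0.03447 × 0.5683 = 0.01959 mol
Let x = n(H2C2O4), y = n(KHC2O4).
Titrant: 2x + 1y = 0.01959;  mass: 90.03x + 128.13y = 1.242
Solving, x = 7.628 × 10^-3 mol, y = 4.334 × 10^-3 mol
mass of H2C2O4 = 7.628 × 10^-3 × 90.03 = 0.6867 g

0.6867 g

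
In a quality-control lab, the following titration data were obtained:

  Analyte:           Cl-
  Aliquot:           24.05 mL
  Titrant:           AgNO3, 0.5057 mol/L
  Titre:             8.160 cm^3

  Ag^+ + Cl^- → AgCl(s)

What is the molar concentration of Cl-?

0.1716 mol/L

n(AgNO3) = 0.008160 L × 0.5057 mol/L = 4.127 × 10^-3 mol
n(Cl-) = 4.127 × 10^-3 mol (1:1 mole ratio)
[Cl-] = 4.127 × 10^-3 mol / 0.02405 L = 0.1716 mol/L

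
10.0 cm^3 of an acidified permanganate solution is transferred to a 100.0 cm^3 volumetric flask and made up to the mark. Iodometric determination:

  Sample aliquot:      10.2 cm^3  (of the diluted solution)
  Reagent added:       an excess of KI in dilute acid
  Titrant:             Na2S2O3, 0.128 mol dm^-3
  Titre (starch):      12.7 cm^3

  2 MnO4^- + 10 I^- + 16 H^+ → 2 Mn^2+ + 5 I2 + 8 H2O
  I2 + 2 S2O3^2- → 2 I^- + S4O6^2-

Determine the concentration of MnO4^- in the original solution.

n(S2O3^2-) = 0.0127 × 0.128 = 1.63 × 10^-3 mol
n(I2) = n(S2O3^2-)/2 = 8.13 × 10^-4 mol
From the 2:5 ratio, n(MnO4^-) in the aliquot = 2/5 × 8.13 × 10^-4 = 3.25 × 10^-4 mol
[MnO4^-]_dilute = 3.25 × 10^-4 / 0.0102 = 0.0319 mol/L
[MnO4^-]_original = 0.0319 × 100.0/10.0 = 0.319 mol/L

0.319 mol/L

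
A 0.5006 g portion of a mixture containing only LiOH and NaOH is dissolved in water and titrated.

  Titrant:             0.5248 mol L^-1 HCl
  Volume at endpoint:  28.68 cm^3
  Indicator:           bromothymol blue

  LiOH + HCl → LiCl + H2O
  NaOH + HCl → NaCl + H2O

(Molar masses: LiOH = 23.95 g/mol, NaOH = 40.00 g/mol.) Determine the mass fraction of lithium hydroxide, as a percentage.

n(HCl) = 0.02868 × 0.5248 = 0.01505 mol
Let x = n(LiOH), y = n(NaOH).
Titrant: 1x + 1y = 0.01505;  mass: 23.95x + 40.00y = 0.5006
Solving, x = 6.321 × 10^-3 mol, y = 8.730 × 10^-3 mol
mass of LiOH = 6.321 × 10^-3 × 23.95 = 0.1514 g
% LiOH = 0.1514 / 0.5006 × 100 = 30.24 %

30.24 %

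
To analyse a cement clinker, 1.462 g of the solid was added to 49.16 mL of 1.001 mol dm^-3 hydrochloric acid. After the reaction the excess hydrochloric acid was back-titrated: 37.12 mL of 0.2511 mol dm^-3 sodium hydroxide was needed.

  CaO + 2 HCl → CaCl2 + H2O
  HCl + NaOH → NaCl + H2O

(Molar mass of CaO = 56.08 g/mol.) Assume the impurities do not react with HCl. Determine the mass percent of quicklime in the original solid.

76.50 %

n(HCl) added = 0.04916 × 1.001 = 0.04921 mol
n(NaOH) used in back-titration = 0.03712 × 0.2511 = 9.321 × 10^-3 mol
n(HCl) left over = 9.321 × 10^-3 mol (1:1 ratio)
n(HCl) consumed by analyte = 0.04921 − 9.321 × 10^-3 = 0.03989 mol
From the 1:2 ratio, n(CaO) = 1/2 × 0.03989 = 0.01994 mol
mass of CaO = 0.01994 × 56.08 = 1.118 g
% CaO = 1.118 / 1.462 × 100 = 76.50 %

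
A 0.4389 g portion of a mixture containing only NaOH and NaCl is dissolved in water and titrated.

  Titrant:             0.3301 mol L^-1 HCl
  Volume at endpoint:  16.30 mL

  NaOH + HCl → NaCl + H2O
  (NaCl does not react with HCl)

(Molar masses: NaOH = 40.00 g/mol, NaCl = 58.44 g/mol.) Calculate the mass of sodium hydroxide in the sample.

0.2152 g

n(HCl) = 0.01630 × 0.3301 = 5.381 × 10^-3 mol
Let x = n(NaOH), y = n(NaCl).
Titrant: 1x = 5.381 × 10^-3;  mass: 40.00x + 58.44y = 0.4389
Solving, x = 5.381 × 10^-3 mol, y = 3.827 × 10^-3 mol
mass of NaOH = 5.381 × 10^-3 × 40.00 = 0.2152 g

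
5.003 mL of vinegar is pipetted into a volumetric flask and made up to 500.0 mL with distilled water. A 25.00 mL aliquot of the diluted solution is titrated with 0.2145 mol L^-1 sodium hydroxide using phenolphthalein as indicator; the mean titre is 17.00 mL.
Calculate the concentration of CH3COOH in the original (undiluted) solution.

14.58 mol/L

CH3COOH + NaOH → CH3COONa + H2O
n(NaOH) = 0.01700 × 0.2145 = 3.647 × 10^-3 mol
n(CH3COOH) in the aliquot = 3.647 × 10^-3 mol (1:1 ratio)
[CH3COOH]_dilute = 3.647 × 10^-3 / 0.02500 = 0.1459 mol/L
Dilution factor = 500.0 / 5.003 = 99.94
[CH3COOH]_stock = 0.1459 × 99.94 = 14.58 mol/L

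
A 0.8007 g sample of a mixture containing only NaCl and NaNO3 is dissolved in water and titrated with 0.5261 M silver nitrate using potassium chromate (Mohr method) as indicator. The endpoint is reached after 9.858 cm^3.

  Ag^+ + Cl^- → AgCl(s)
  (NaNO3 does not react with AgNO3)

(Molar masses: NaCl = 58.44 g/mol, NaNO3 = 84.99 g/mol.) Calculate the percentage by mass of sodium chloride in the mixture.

37.85 %

n(AgNO3) = 0.009858 × 0.5261 = 5.186 × 10^-3 mol
Let x = n(NaCl), y = n(NaNO3).
Titrant: 1x = 5.186 × 10^-3;  mass: 58.44x + 84.99y = 0.8007
Solving, x = 5.186 × 10^-3 mol, y = 5.855 × 10^-3 mol
mass of NaCl = 5.186 × 10^-3 × 58.44 = 0.3031 g
% NaCl = 0.3031 / 0.8007 × 100 = 37.85 %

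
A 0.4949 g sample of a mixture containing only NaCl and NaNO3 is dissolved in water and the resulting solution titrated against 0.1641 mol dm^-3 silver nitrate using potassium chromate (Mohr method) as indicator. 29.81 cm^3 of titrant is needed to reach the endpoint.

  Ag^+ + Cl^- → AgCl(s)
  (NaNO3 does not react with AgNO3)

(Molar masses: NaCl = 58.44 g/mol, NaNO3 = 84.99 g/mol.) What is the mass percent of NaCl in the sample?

57.76 %

n(AgNO3) = 0.02981 × 0.1641 = 4.892 × 10^-3 mol
Let x = n(NaCl), y = n(NaNO3).
Titrant: 1x = 4.892 × 10^-3;  mass: 58.44x + 84.99y = 0.4949
Solving, x = 4.892 × 10^-3 mol, y = 2.459 × 10^-3 mol
mass of NaCl = 4.892 × 10^-3 × 58.44 = 0.2859 g
% NaCl = 0.2859 / 0.4949 × 100 = 57.76 %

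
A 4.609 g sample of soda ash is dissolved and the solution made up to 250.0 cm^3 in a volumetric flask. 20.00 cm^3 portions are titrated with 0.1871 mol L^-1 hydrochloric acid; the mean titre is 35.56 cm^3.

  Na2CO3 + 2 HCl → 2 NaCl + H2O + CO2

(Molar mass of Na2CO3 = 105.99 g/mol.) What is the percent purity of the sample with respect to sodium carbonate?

95.63 %

n(HCl) per titration = 0.03556 × 0.1871 = 6.653 × 10^-3 mol
From the 1:2 ratio, n(Na2CO3) in each aliquot = 1/2 × 6.653 × 10^-3 = 3.327 × 10^-3 mol
n(Na2CO3) in the whole flask = 3.327 × 10^-3 × 250.0/20.00 = 0.04158 mol
mass of Na2CO3 = 0.04158 × 105.99 = 4.407 g
% Na2CO3 = 4.407 / 4.609 × 100 = 95.63 %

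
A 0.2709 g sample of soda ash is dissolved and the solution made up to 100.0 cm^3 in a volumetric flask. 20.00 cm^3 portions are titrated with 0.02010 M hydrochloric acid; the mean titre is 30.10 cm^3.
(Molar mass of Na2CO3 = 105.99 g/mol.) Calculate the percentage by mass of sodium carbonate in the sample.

Na2CO3 + 2 HCl → 2 NaCl + H2O + CO2
n(HCl) per titration = 0.03010 × 0.02010 = 6.050 × 10^-4 mol
From the 1:2 ratio, n(Na2CO3) in each aliquot = 1/2 × 6.050 × 10^-4 = 3.025 × 10^-4 mol
n(Na2CO3) in the whole flask = 3.025 × 10^-4 × 100.0/20.00 = 1.513 × 10^-3 mol
mass of Na2CO3 = 1.513 × 10^-3 × 105.99 = 0.1603 g
% Na2CO3 = 0.1603 / 0.2709 × 100 = 59.18 %

59.18 %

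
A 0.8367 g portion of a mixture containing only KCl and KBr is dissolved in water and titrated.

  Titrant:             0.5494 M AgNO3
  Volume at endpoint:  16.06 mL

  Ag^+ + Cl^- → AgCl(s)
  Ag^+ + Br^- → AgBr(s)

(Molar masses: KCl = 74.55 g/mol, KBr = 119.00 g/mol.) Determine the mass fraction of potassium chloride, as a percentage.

42.75 %

n(AgNO3) = 0.01606 × 0.5494 = 8.823 × 10^-3 mol
Let x = n(KCl), y = n(KBr).
Titrant: 1x + 1y = 8.823 × 10^-3;  mass: 74.55x + 119.00y = 0.8367
Solving, x = 4.798 × 10^-3 mol, y = 4.025 × 10^-3 mol
mass of KCl = 4.798 × 10^-3 × 74.55 = 0.3577 g
% KCl = 0.3577 / 0.8367 × 100 = 42.75 %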